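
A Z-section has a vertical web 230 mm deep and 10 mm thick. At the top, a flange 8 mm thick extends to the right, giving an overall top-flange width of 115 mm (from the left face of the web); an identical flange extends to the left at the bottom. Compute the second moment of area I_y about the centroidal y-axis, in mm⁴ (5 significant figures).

I_y ≈ 7.1172 × 10⁶ mm⁴

Treat the section as a set of non-overlapping primitives; coordinates are from the bounding-box lower-left.
Web: 10 × 230, A = 2 300 mm², x = 110 mm, Ī = 19166.67 mm⁴.
Top flange (beyond web): 105 × 8, A = 840 mm², x = 167.5 mm, Ī = 771 750 mm⁴.
Bottom flange (beyond web): 105 × 8, A = 840 mm², x = 52.5 mm, Ī = 771 750 mm⁴.
Centroid: x̄ = ΣA·x / ΣA = 110 mm.
Transfer each piece to the centroidal y-axis using Ī + A·d² with d = x − 110:
  web: d = 0 mm → contributes +19166.67 mm⁴
  top flange (beyond web): d = 57.5 mm → contributes +3 549 000 mm⁴
  bottom flange (beyond web): d = -57.5 mm → contributes +3 549 000 mm⁴
Total I = 7 117 167 mm⁴.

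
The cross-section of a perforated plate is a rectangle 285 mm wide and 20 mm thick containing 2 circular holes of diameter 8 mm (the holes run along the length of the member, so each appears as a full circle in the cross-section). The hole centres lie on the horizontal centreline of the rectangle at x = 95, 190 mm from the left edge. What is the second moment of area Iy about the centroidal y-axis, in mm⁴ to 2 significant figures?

Split into non-overlapping primitives; take the origin at the lower-left of the bounding box.
Plate: 285 × 20, A = 5 700 mm², x = 142.5 mm, Ī = 38 581 875 mm⁴.
Hole 1 (subtracted): ⌀8, A = 50.27 mm², x = 95 mm, Ī = 201.1 mm⁴.
Hole 2 (subtracted): ⌀8, A = 50.27 mm², x = 190 mm, Ī = 201.1 mm⁴.
By symmetry the centroid is at mid-width, x̄ = 142.5 mm.
Transfer each piece to the centroidal y-axis using Ī + A·d² with d = x − 142.5:
  plate: d = 0 mm → contributes +38 581 875 mm⁴
  hole 1: d = -47.5 mm → contributes −113 613 mm⁴
  hole 2: d = 47.5 mm → contributes −113 613 mm⁴
Total I = 38 354 650 mm⁴.

Iy ≈ 3.8 × 10⁷ mm⁴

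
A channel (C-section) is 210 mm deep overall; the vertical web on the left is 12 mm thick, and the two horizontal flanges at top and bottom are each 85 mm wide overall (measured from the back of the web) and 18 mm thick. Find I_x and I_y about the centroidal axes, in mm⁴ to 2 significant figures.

I_x ≈ 3.4 × 10⁷ mm⁴, I_y ≈ 3.5 × 10⁶ mm⁴

Decompose the section into non-overlapping parts with the origin at the bottom-left of its bounding rectangle.
Web: 12 × 210, A = 2 520 mm², y = 105 mm, Ī = 9 261 000 mm⁴.
Top flange (beyond web): 73 × 18, A = 1 314 mm², y = 201 mm, Ī = 35 478 mm⁴.
Bottom flange (beyond web): 73 × 18, A = 1 314 mm², y = 9 mm, Ī = 35 478 mm⁴.
By symmetry the centroid is at mid-height, ȳ = 105 mm.
Transfer each piece to the centroidal x-axis using Ī + A·d² with d = y − 105:
  web: d = 0 mm → contributes +9 261 000 mm⁴
  top flange (beyond web): d = 96 mm → contributes +12 145 302 mm⁴
  bottom flange (beyond web): d = -96 mm → contributes +12 145 302 mm⁴
Total I = 33 551 604 mm⁴.
For the y-axis: x̄ = 27.7 mm.
Repeating about the centroidal y-axis gives I_y = 3 520 912 mm⁴.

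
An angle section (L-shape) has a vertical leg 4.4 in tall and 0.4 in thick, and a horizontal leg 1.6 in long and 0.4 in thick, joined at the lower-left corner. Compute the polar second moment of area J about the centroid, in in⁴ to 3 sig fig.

J ≈ 4.68 in⁴

Decompose the section into non-overlapping parts with the origin at the bottom-left of its bounding rectangle.
Vertical leg: 0.4 × 4.4, A = 1.76 in², y = 2.2 in, Ī = 2.8395 in⁴.
Horizontal leg (remainder): 1.2 × 0.4, A = 0.48 in², y = 0.2 in, Ī = 0.0064 in⁴.
Centroid: ȳ = ΣA·y / ΣA = 1.7714 in.
Transfer each piece to the centroidal x-axis using Ī + A·d² with d = y − 1.7714:
  vertical leg: d = 0.42857 in → contributes +3.1627 in⁴
  horizontal leg (remainder): d = -1.5714 in → contributes +1.1917 in⁴
Total I = 4.3544 in⁴.
For the y-axis: x̄ = 0.37143 in.
Repeating about the centroidal y-axis gives I_y = 0.32244 in⁴.
Polar second moment: J = I_x + I_y = 4.6769 in⁴.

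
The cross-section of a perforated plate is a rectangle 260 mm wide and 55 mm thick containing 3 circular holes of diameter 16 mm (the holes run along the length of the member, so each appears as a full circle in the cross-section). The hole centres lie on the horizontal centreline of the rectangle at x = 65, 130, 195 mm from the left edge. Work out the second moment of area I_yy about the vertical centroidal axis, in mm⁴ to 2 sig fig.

Split into non-overlapping primitives; take the origin at the lower-left of the bounding box.
Plate: 260 × 55, A = 14 300 mm², x = 130 mm, Ī = 80 556 667 mm⁴.
Hole 1 (subtracted): ⌀16, A = 201.1 mm², x = 65 mm, Ī = 3 217 mm⁴.
Hole 2 (subtracted): ⌀16, A = 201.1 mm², x = 130 mm, Ī = 3 217 mm⁴.
Hole 3 (subtracted): ⌀16, A = 201.1 mm², x = 195 mm, Ī = 3 217 mm⁴.
By symmetry the centroid is at mid-width, x̄ = 130 mm.
Transfer each piece to the vertical centroidal axis using Ī + A·d² with d = x − 130:
  plate: d = 0 mm → contributes +80 556 667 mm⁴
  hole 1: d = -65 mm → contributes −852 704 mm⁴
  hole 2: d = 0 mm → contributes −3 217 mm⁴
  hole 3: d = 65 mm → contributes −852 704 mm⁴
Total I = 78 848 042 mm⁴.

I_yy ≈ 7.9 × 10⁷ mm⁴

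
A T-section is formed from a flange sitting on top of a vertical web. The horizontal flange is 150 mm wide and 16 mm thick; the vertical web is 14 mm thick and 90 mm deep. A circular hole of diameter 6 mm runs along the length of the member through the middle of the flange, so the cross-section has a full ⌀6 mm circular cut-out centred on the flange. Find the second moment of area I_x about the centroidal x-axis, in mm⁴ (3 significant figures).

Decompose the section into non-overlapping parts with the origin at the bottom-left of its bounding rectangle.
Flange: 150 × 16, A = 2 400 mm², y = 98 mm, Ī = 51 200 mm⁴.
Web: 14 × 90, A = 1 260 mm², y = 45 mm, Ī = 850 500 mm⁴.
Hole (subtracted): ⌀6, A = 28.274 mm², y = 98 mm, Ī = 63.617 mm⁴.
Centroid: ȳ = ΣA·y / ΣA = 79.612 mm.
Transfer each piece to the centroidal x-axis using Ī + A·d² with d = y − 79.612:
  flange: d = 18.388 mm → contributes +862 680 mm⁴
  web: d = -34.612 mm → contributes +2 359 972 mm⁴
  hole: d = 18.388 mm → contributes −9623.6 mm⁴
Total I = 3 213 029 mm⁴.

I_x ≈ 3.21 × 10⁶ mm⁴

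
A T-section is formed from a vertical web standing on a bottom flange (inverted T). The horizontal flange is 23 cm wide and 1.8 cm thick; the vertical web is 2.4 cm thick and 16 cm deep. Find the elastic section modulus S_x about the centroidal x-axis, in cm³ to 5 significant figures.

Break the section into simple shapes (no overlaps), measuring from the bottom-left corner of the bounding box.
Flange: 23 × 1.8, A = 41.4 cm², y = 0.9 cm, Ī = 11.178 cm⁴.
Web: 2.4 × 16, A = 38.4 cm², y = 9.8 cm, Ī = 819.2 cm⁴.
Centroid: ȳ = ΣA·y / ΣA = 5.182707 cm.
Transfer each piece to the centroidal x-axis using Ī + A·d² with d = y − 5.182707:
  flange: d = -4.282707 cm → contributes +770.5193 cm⁴
  web: d = 4.617293 cm → contributes +1637.865 cm⁴
Total I = 2408.384 cm⁴.
Extreme fibre distance c = 12.61729 cm; S = I/c = 190.8796 cm³.

S_x ≈ 190.88 cm³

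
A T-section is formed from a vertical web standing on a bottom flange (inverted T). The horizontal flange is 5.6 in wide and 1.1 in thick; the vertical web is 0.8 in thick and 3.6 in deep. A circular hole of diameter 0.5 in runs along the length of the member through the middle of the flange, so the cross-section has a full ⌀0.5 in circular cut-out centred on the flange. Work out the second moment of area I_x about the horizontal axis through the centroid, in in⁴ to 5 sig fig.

Break the section into simple shapes (no overlaps), measuring from the bottom-left corner of the bounding box.
Flange: 5.6 × 1.1, A = 6.16 in², y = 0.55 in, Ī = 0.6211333 in⁴.
Web: 0.8 × 3.6, A = 2.88 in², y = 2.9 in, Ī = 3.1104 in⁴.
Hole (subtracted): ⌀0.5, A = 0.1963495 in², y = 0.55 in, Ī = 0.003067962 in⁴.
Centroid: ȳ = ΣA·y / ΣA = 1.315295 in.
Transfer each piece to the horizontal axis through the centroid using Ī + A·d² with d = y − 1.315295:
  flange: d = -0.7652948 in → contributes +4.228899 in⁴
  web: d = 1.584705 in → contributes +10.34292 in⁴
  hole: d = -0.7652948 in → contributes −0.1180652 in⁴
Total I = 14.45375 in⁴.

I_x ≈ 14.454 in⁴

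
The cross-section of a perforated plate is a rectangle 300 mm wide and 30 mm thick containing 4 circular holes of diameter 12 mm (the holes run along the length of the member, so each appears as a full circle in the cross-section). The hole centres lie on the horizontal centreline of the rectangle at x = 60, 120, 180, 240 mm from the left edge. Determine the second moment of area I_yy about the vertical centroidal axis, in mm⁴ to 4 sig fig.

Split into non-overlapping primitives; take the origin at the lower-left of the bounding box.
Plate: 300 × 30, A = 9 000 mm², x = 150 mm, Ī = 67 500 000 mm⁴.
Hole 1 (subtracted): ⌀12, A = 113.097 mm², x = 60 mm, Ī = 1017.88 mm⁴.
Hole 2 (subtracted): ⌀12, A = 113.097 mm², x = 120 mm, Ī = 1017.88 mm⁴.
Hole 3 (subtracted): ⌀12, A = 113.097 mm², x = 180 mm, Ī = 1017.88 mm⁴.
Hole 4 (subtracted): ⌀12, A = 113.097 mm², x = 240 mm, Ī = 1017.88 mm⁴.
By symmetry the centroid is at mid-width, x̄ = 150 mm.
Transfer each piece to the vertical centroidal axis using Ī + A·d² with d = x − 150:
  plate: d = 0 mm → contributes +67 500 000 mm⁴
  hole 1: d = -90 mm → contributes −917 106 mm⁴
  hole 2: d = -30 mm → contributes −102 805 mm⁴
  hole 3: d = 30 mm → contributes −102 805 mm⁴
  hole 4: d = 90 mm → contributes −917 106 mm⁴
Total I = 65 460 176 mm⁴.

I_yy ≈ 6.546 × 10⁷ mm⁴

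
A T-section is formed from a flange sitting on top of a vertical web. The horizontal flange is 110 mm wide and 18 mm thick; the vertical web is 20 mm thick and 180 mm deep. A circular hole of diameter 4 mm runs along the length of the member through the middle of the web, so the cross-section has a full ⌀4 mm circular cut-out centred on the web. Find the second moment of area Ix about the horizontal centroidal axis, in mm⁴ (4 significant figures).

Ix ≈ 2.228 × 10⁷ mm⁴

Treat the section as a set of non-overlapping primitives; coordinates are from the bounding-box lower-left.
Flange: 110 × 18, A = 1 980 mm², y = 189 mm, Ī = 53 460 mm⁴.
Web: 20 × 180, A = 3 600 mm², y = 90 mm, Ī = 9 720 000 mm⁴.
Hole (subtracted): ⌀4, A = 12.5664 mm², y = 90 mm, Ī = 12.5664 mm⁴.
Centroid: ȳ = ΣA·y / ΣA = 125.208 mm.
Transfer each piece to the horizontal centroidal axis using Ī + A·d² with d = y − 125.208:
  flange: d = 63.7917 mm → contributes +8 110 829 mm⁴
  web: d = -35.2083 mm → contributes +14 182 654 mm⁴
  hole: d = -35.2083 mm → contributes −15590.2 mm⁴
Total I = 22 277 892 mm⁴.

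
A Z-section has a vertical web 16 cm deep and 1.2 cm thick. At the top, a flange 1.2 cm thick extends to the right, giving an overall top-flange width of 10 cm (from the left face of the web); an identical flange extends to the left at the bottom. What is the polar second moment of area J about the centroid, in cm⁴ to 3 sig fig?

Treat the section as a set of non-overlapping primitives; coordinates are from the bounding-box lower-left.
Web: 1.2 × 16, A = 19.2 cm², y = 8 cm, Ī = 409.6 cm⁴.
Top flange (beyond web): 8.8 × 1.2, A = 10.56 cm², y = 15.4 cm, Ī = 1.2672 cm⁴.
Bottom flange (beyond web): 8.8 × 1.2, A = 10.56 cm², y = 0.6 cm, Ī = 1.2672 cm⁴.
Centroid: ȳ = ΣA·y / ΣA = 8 cm.
Transfer each piece to the centroidal x-axis using Ī + A·d² with d = y − 8:
  web: d = 0 cm → contributes +409.6 cm⁴
  top flange (beyond web): d = 7.4 cm → contributes +579.53 cm⁴
  bottom flange (beyond web): d = -7.4 cm → contributes +579.53 cm⁴
Total I = 1568.7 cm⁴.
For the y-axis: x̄ = 9.4 cm.
Repeating about the centroidal y-axis gives I_y = 666.6 cm⁴.
Polar second moment: J = I_x + I_y = 2235.3 cm⁴.

J ≈ 2240 cm⁴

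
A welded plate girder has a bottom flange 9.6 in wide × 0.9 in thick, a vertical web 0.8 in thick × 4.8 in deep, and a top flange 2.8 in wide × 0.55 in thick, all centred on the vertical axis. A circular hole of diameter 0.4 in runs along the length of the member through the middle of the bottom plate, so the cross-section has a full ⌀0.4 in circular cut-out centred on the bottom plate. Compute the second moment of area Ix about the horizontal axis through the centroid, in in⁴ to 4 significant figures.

Split into non-overlapping primitives; take the origin at the lower-left of the bounding box.
Bottom plate: 9.6 × 0.9, A = 8.64 in², y = 0.45 in, Ī = 0.5832 in⁴.
Web plate: 0.8 × 4.8, A = 3.84 in², y = 3.3 in, Ī = 7.3728 in⁴.
Top plate: 2.8 × 0.55, A = 1.54 in², y = 5.975 in, Ī = 0.0388208 in⁴.
Hole (subtracted): ⌀0.4, A = 0.125664 in², y = 0.45 in, Ī = 0.00125664 in⁴.
Centroid: ȳ = ΣA·y / ΣA = 1.85003 in.
Transfer each piece to the horizontal axis through the centroid using Ī + A·d² with d = y − 1.85003:
  bottom plate: d = -1.40003 in → contributes +17.5183 in⁴
  web plate: d = 1.44997 in → contributes +15.4461 in⁴
  top plate: d = 4.12497 in → contributes +26.2425 in⁴
  hole: d = -1.40003 in → contributes −0.247568 in⁴
Total I = 58.9593 in⁴.

Ix ≈ 58.96 in⁴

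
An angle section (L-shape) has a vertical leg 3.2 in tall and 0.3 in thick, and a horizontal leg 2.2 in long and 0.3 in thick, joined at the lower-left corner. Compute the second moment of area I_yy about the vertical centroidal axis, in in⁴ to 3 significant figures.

Treat the section as a set of non-overlapping primitives; coordinates are from the bounding-box lower-left.
Vertical leg: 0.3 × 3.2, A = 0.96 in², x = 0.15 in, Ī = 0.0072 in⁴.
Horizontal leg (remainder): 1.9 × 0.3, A = 0.57 in², x = 1.25 in, Ī = 0.17148 in⁴.
Centroid: x̄ = ΣA·x / ΣA = 0.5598 in.
Transfer each piece to the vertical centroidal axis using Ī + A·d² with d = x − 0.5598:
  vertical leg: d = -0.4098 in → contributes +0.16842 in⁴
  horizontal leg (remainder): d = 0.6902 in → contributes +0.44301 in⁴
Total I = 0.61143 in⁴.

I_yy ≈ 0.611 in⁴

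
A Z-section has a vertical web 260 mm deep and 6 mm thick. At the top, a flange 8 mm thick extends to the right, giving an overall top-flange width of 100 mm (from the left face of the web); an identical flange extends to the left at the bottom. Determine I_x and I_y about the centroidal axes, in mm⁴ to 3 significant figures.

I_x ≈ 3.27 × 10⁷ mm⁴, I_y ≈ 4.87 × 10⁶ mm⁴

Decompose the section into non-overlapping parts with the origin at the bottom-left of its bounding rectangle.
Web: 6 × 260, A = 1 560 mm², y = 130 mm, Ī = 8 788 000 mm⁴.
Top flange (beyond web): 94 × 8, A = 752 mm², y = 256 mm, Ī = 4010.7 mm⁴.
Bottom flange (beyond web): 94 × 8, A = 752 mm², y = 4 mm, Ī = 4010.7 mm⁴.
Centroid: ȳ = ΣA·y / ΣA = 130 mm.
Transfer each piece to the centroidal x-axis using Ī + A·d² with d = y − 130:
  web: d = 0 mm → contributes +8 788 000 mm⁴
  top flange (beyond web): d = 126 mm → contributes +11 942 763 mm⁴
  bottom flange (beyond web): d = -126 mm → contributes +11 942 763 mm⁴
Total I = 32 673 525 mm⁴.
For the y-axis: x̄ = 97 mm.
Repeating about the centroidal y-axis gives I_y = 4 872 125 mm⁴.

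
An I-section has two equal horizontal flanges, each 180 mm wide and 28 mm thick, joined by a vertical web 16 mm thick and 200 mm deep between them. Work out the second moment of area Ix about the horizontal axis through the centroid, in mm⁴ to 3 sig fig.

Ix ≈ 1.42 × 10⁸ mm⁴

Treat the section as a set of non-overlapping primitives; coordinates are from the bounding-box lower-left.
Bottom flange: 180 × 28, A = 5 040 mm², y = 14 mm, Ī = 329 280 mm⁴.
Web: 16 × 200, A = 3 200 mm², y = 128 mm, Ī = 10 666 667 mm⁴.
Top flange: 180 × 28, A = 5 040 mm², y = 242 mm, Ī = 329 280 mm⁴.
By symmetry the centroid is at mid-height, ȳ = 128 mm.
Transfer each piece to the horizontal axis through the centroid using Ī + A·d² with d = y − 128:
  bottom flange: d = -114 mm → contributes +65 829 120 mm⁴
  web: d = 0 mm → contributes +10 666 667 mm⁴
  top flange: d = 114 mm → contributes +65 829 120 mm⁴
Total I = 142 324 907 mm⁴.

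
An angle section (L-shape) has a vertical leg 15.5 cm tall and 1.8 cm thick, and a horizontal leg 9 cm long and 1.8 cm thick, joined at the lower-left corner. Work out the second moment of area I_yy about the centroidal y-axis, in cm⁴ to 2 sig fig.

I_yy ≈ 240 cm⁴

Split into non-overlapping primitives; take the origin at the lower-left of the bounding box.
Vertical leg: 1.8 × 15.5, A = 27.9 cm², x = 0.9 cm, Ī = 7.533 cm⁴.
Horizontal leg (remainder): 7.2 × 1.8, A = 12.96 cm², x = 5.4 cm, Ī = 55.99 cm⁴.
Centroid: x̄ = ΣA·x / ΣA = 2.327 cm.
Transfer each piece to the centroidal y-axis using Ī + A·d² with d = x − 2.327:
  vertical leg: d = -1.427 cm → contributes +64.37 cm⁴
  horizontal leg (remainder): d = 3.073 cm → contributes +178.3 cm⁴
Total I = 242.7 cm⁴.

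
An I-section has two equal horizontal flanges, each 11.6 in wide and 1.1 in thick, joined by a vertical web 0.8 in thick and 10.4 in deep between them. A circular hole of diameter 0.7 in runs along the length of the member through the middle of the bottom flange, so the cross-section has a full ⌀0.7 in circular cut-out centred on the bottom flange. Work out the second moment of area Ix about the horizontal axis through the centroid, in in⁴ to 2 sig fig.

Treat the section as a set of non-overlapping primitives; coordinates are from the bounding-box lower-left.
Bottom flange: 11.6 × 1.1, A = 12.76 in², y = 0.55 in, Ī = 1.287 in⁴.
Web: 0.8 × 10.4, A = 8.32 in², y = 6.3 in, Ī = 74.99 in⁴.
Top flange: 11.6 × 1.1, A = 12.76 in², y = 12.05 in, Ī = 1.287 in⁴.
Hole (subtracted): ⌀0.7, A = 0.3848 in², y = 0.55 in, Ī = 0.01179 in⁴.
Centroid: ȳ = ΣA·y / ΣA = 6.366 in.
Transfer each piece to the horizontal axis through the centroid using Ī + A·d² with d = y − 6.366:
  bottom flange: d = -5.816 in → contributes +432.9 in⁴
  web: d = -0.06614 in → contributes +75.03 in⁴
  top flange: d = 5.684 in → contributes +413.5 in⁴
  hole: d = -5.816 in → contributes −13.03 in⁴
Total I = 908.4 in⁴.

Ix ≈ 910 in⁴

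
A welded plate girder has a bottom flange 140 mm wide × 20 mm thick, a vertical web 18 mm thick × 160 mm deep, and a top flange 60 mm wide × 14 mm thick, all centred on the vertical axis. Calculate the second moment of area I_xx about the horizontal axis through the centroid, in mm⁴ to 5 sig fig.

I_xx ≈ 3.0379 × 10⁷ mm⁴

Break the section into simple shapes (no overlaps), measuring from the bottom-left corner of the bounding box.
Bottom plate: 140 × 20, A = 2 800 mm², y = 10 mm, Ī = 93333.33 mm⁴.
Web plate: 18 × 160, A = 2 880 mm², y = 100 mm, Ī = 6 144 000 mm⁴.
Top plate: 60 × 14, A = 840 mm², y = 187 mm, Ī = 13 720 mm⁴.
Centroid: ȳ = ΣA·y / ΣA = 72.55828 mm.
Transfer each piece to the horizontal axis through the centroid using Ī + A·d² with d = y − 72.55828:
  bottom plate: d = -62.55828 mm → contributes +11 051 242 mm⁴
  web plate: d = 27.44172 mm → contributes +8 312 778 mm⁴
  top plate: d = 114.4417 mm → contributes +11 015 122 mm⁴
Total I = 30 379 141 mm⁴.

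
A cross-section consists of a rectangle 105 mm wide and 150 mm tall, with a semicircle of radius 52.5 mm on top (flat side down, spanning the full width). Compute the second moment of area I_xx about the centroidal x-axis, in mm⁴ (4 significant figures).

Treat the section as a set of non-overlapping primitives; coordinates are from the bounding-box lower-left.
Rectangular body: 105 × 150, A = 15 750 mm², y = 75 mm, Ī = 29 531 250 mm⁴.
Semicircular cap: semicircle r = 52.5, A = 4329.51 mm², y = 172.282 mm, Ī = 833 814 mm⁴.
Centroid: ȳ = ΣA·y / ΣA = 95.9757 mm.
Transfer each piece to the centroidal x-axis using Ī + A·d² with d = y − 95.9757:
  rectangular body: d = -20.9757 mm → contributes +36 460 937 mm⁴
  semicircular cap: d = 76.306 mm → contributes +26 042 820 mm⁴
Total I = 62 503 758 mm⁴.

I_xx ≈ 6.250 × 10⁷ mm⁴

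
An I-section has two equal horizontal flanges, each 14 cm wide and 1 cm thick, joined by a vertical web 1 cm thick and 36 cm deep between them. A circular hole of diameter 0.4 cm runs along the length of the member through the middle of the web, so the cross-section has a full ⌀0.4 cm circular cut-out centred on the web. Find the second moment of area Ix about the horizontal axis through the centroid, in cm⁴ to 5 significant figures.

Split into non-overlapping primitives; take the origin at the lower-left of the bounding box.
Bottom flange: 14 × 1, A = 14 cm², y = 0.5 cm, Ī = 1.166667 cm⁴.
Web: 1 × 36, A = 36 cm², y = 19 cm, Ī = 3 888 cm⁴.
Top flange: 14 × 1, A = 14 cm², y = 37.5 cm, Ī = 1.166667 cm⁴.
Hole (subtracted): ⌀0.4, A = 0.1256637 cm², y = 19 cm, Ī = 0.001256637 cm⁴.
By symmetry the centroid is at mid-height, ȳ = 19 cm.
Transfer each piece to the horizontal axis through the centroid using Ī + A·d² with d = y − 19:
  bottom flange: d = -18.5 cm → contributes +4792.667 cm⁴
  web: d = 0 cm → contributes +3 888 cm⁴
  top flange: d = 18.5 cm → contributes +4792.667 cm⁴
  hole: d = 0 cm → contributes −0.001256637 cm⁴
Total I = 13473.33 cm⁴.

Ix ≈ 1.3473 × 10⁴ cm⁴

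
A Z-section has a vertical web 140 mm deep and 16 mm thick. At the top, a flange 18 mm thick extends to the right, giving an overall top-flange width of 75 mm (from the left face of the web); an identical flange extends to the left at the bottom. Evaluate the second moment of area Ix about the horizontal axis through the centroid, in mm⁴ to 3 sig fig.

Break the section into simple shapes (no overlaps), measuring from the bottom-left corner of the bounding box.
Web: 16 × 140, A = 2 240 mm², y = 70 mm, Ī = 3 658 667 mm⁴.
Top flange (beyond web): 59 × 18, A = 1 062 mm², y = 131 mm, Ī = 28 674 mm⁴.
Bottom flange (beyond web): 59 × 18, A = 1 062 mm², y = 9 mm, Ī = 28 674 mm⁴.
Centroid: ȳ = ΣA·y / ΣA = 70 mm.
Transfer each piece to the horizontal axis through the centroid using Ī + A·d² with d = y − 70:
  web: d = 0 mm → contributes +3 658 667 mm⁴
  top flange (beyond web): d = 61 mm → contributes +3 980 376 mm⁴
  bottom flange (beyond web): d = -61 mm → contributes +3 980 376 mm⁴
Total I = 11 619 419 mm⁴.

Ix ≈ 1.16 × 10⁷ mm⁴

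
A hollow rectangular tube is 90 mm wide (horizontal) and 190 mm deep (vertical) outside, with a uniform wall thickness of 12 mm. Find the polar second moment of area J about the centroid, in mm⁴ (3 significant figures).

Decompose the section into non-overlapping parts with the origin at the bottom-left of its bounding rectangle.
Outer rectangle: 90 × 190, A = 17 100 mm², y = 95 mm, Ī = 51 442 500 mm⁴.
Inner void (subtracted): 66 × 166, A = 10 956 mm², y = 95 mm, Ī = 25 158 628 mm⁴.
By symmetry the centroid is at mid-height, ȳ = 95 mm.
All pieces are centred on the centroidal x-axis, so I = ΣĪ (holes subtracted) = 26 283 872 mm⁴.
Repeating about the centroidal y-axis gives I_y = 7 565 472 mm⁴.
Polar second moment: J = I_x + I_y = 33 849 344 mm⁴.

J ≈ 3.38 × 10⁷ mm⁴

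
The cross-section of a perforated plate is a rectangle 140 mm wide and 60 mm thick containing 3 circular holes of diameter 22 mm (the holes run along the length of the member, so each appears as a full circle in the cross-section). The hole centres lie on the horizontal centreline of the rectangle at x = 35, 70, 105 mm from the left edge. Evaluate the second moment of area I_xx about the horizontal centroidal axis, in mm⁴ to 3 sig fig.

I_xx ≈ 2.49 × 10⁶ mm⁴

Treat the section as a set of non-overlapping primitives; coordinates are from the bounding-box lower-left.
Plate: 140 × 60, A = 8 400 mm², y = 30 mm, Ī = 2 520 000 mm⁴.
Hole 1 (subtracted): ⌀22, A = 380.13 mm², y = 30 mm, Ī = 11 499 mm⁴.
Hole 2 (subtracted): ⌀22, A = 380.13 mm², y = 30 mm, Ī = 11 499 mm⁴.
Hole 3 (subtracted): ⌀22, A = 380.13 mm², y = 30 mm, Ī = 11 499 mm⁴.
By symmetry the centroid is at mid-height, ȳ = 30 mm.
All pieces are centred on the horizontal centroidal axis, so I = ΣĪ (holes subtracted) = 2 485 503 mm⁴.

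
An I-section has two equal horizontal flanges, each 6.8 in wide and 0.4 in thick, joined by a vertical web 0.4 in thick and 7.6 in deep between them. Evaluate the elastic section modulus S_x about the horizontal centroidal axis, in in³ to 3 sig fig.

S_x ≈ 24.2 in³

Decompose the section into non-overlapping parts with the origin at the bottom-left of its bounding rectangle.
Bottom flange: 6.8 × 0.4, A = 2.72 in², y = 0.2 in, Ī = 0.036267 in⁴.
Web: 0.4 × 7.6, A = 3.04 in², y = 4.2 in, Ī = 14.633 in⁴.
Top flange: 6.8 × 0.4, A = 2.72 in², y = 8.2 in, Ī = 0.036267 in⁴.
By symmetry the centroid is at mid-height, ȳ = 4.2 in.
Transfer each piece to the horizontal centroidal axis using Ī + A·d² with d = y − 4.2:
  bottom flange: d = -4 in → contributes +43.556 in⁴
  web: d = 0 in → contributes +14.633 in⁴
  top flange: d = 4 in → contributes +43.556 in⁴
Total I = 101.75 in⁴.
Extreme fibre distance c = 4.2 in; S = I/c = 24.225 in³.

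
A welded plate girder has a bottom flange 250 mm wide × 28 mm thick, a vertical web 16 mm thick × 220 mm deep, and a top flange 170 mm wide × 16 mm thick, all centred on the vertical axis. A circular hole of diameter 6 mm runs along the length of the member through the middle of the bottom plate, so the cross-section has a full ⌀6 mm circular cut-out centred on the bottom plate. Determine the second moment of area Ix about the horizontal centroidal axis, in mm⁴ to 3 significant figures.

Break the section into simple shapes (no overlaps), measuring from the bottom-left corner of the bounding box.
Bottom plate: 250 × 28, A = 7 000 mm², y = 14 mm, Ī = 457 333 mm⁴.
Web plate: 16 × 220, A = 3 520 mm², y = 138 mm, Ī = 14 197 333 mm⁴.
Top plate: 170 × 16, A = 2 720 mm², y = 256 mm, Ī = 58 027 mm⁴.
Hole (subtracted): ⌀6, A = 28.274 mm², y = 14 mm, Ī = 63.617 mm⁴.
Centroid: ȳ = ΣA·y / ΣA = 96.86 mm.
Transfer each piece to the horizontal centroidal axis using Ī + A·d² with d = y − 96.86:
  bottom plate: d = -82.86 mm → contributes +48 517 475 mm⁴
  web plate: d = 41.14 mm → contributes +20 155 011 mm⁴
  top plate: d = 159.14 mm → contributes +68 943 730 mm⁴
  hole: d = -82.86 mm → contributes −194 188 mm⁴
Total I = 137 422 028 mm⁴.

Ix ≈ 1.37 × 10⁸ mm⁴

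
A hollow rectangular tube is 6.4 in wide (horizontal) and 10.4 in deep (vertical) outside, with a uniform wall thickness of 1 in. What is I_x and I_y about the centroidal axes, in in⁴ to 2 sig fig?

I_x ≈ 380 in⁴, I_y ≈ 170 in⁴

Split into non-overlapping primitives; take the origin at the lower-left of the bounding box.
Outer rectangle: 6.4 × 10.4, A = 66.56 in², y = 5.2 in, Ī = 599.9 in⁴.
Inner void (subtracted): 4.4 × 8.4, A = 36.96 in², y = 5.2 in, Ī = 217.3 in⁴.
By symmetry the centroid is at mid-height, ȳ = 5.2 in.
All pieces are centred on the centroidal x-axis, so I = ΣĪ (holes subtracted) = 382.6 in⁴.
Repeating about the centroidal y-axis gives I_y = 167.6 in⁴.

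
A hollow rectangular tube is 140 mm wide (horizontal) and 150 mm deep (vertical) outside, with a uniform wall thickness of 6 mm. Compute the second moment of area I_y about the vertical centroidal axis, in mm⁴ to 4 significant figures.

I_y ≈ 1.018 × 10⁷ mm⁴

Treat the section as a set of non-overlapping primitives; coordinates are from the bounding-box lower-left.
Outer rectangle: 140 × 150, A = 21 000 mm², x = 70 mm, Ī = 34 300 000 mm⁴.
Inner void (subtracted): 128 × 138, A = 17 664 mm², x = 70 mm, Ī = 24 117 248 mm⁴.
By symmetry the centroid is at mid-width, x̄ = 70 mm.
All pieces are centred on the vertical centroidal axis, so I = ΣĪ (holes subtracted) = 10 182 752 mm⁴.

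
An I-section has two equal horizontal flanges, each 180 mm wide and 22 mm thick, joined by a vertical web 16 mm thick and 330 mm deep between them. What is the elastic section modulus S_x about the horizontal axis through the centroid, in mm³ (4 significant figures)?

S_x ≈ 1.570 × 10⁶ mm³

Split into non-overlapping primitives; take the origin at the lower-left of the bounding box.
Bottom flange: 180 × 22, A = 3 960 mm², y = 11 mm, Ī = 159 720 mm⁴.
Web: 16 × 330, A = 5 280 mm², y = 187 mm, Ī = 47 916 000 mm⁴.
Top flange: 180 × 22, A = 3 960 mm², y = 363 mm, Ī = 159 720 mm⁴.
By symmetry the centroid is at mid-height, ȳ = 187 mm.
Transfer each piece to the horizontal axis through the centroid using Ī + A·d² with d = y − 187:
  bottom flange: d = -176 mm → contributes +122 824 680 mm⁴
  web: d = 0 mm → contributes +47 916 000 mm⁴
  top flange: d = 176 mm → contributes +122 824 680 mm⁴
Total I = 293 565 360 mm⁴.
Extreme fibre distance c = 187 mm; S = I/c = 1 569 868 mm³.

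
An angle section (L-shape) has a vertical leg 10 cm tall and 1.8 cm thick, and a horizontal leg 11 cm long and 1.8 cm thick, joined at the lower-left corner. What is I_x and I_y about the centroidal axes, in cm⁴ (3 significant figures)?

Break the section into simple shapes (no overlaps), measuring from the bottom-left corner of the bounding box.
Vertical leg: 1.8 × 10, A = 18 cm², y = 5 cm, Ī = 150 cm⁴.
Horizontal leg (remainder): 9.2 × 1.8, A = 16.56 cm², y = 0.9 cm, Ī = 4.4712 cm⁴.
Centroid: ȳ = ΣA·y / ΣA = 3.0354 cm.
Transfer each piece to the centroidal x-axis using Ī + A·d² with d = y − 3.0354:
  vertical leg: d = 1.9646 cm → contributes +219.47 cm⁴
  horizontal leg (remainder): d = -2.1354 cm → contributes +79.985 cm⁴
Total I = 299.46 cm⁴.
For the y-axis: x̄ = 3.5354 cm.
Repeating about the centroidal y-axis gives I_y = 382.57 cm⁴.

I_x ≈ 299 cm⁴, I_y ≈ 383 cm⁴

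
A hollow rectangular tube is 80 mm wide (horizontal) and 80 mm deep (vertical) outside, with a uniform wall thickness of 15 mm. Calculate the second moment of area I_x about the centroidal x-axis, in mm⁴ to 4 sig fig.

Treat the section as a set of non-overlapping primitives; coordinates are from the bounding-box lower-left.
Outer rectangle: 80 × 80, A = 6 400 mm², y = 40 mm, Ī = 3 413 333 mm⁴.
Inner void (subtracted): 50 × 50, A = 2 500 mm², y = 40 mm, Ī = 520 833 mm⁴.
By symmetry the centroid is at mid-height, ȳ = 40 mm.
All pieces are centred on the centroidal x-axis, so I = ΣĪ (holes subtracted) = 2 892 500 mm⁴.

I_x ≈ 2.893 × 10⁶ mm⁴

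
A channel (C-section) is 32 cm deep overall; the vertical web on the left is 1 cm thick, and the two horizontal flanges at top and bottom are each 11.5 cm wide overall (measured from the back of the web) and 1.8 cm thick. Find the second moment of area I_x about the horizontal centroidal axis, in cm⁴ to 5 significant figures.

I_x ≈ 1.1360 × 10⁴ cm⁴

Decompose the section into non-overlapping parts with the origin at the bottom-left of its bounding rectangle.
Web: 1 × 32, A = 32 cm², y = 16 cm, Ī = 2730.667 cm⁴.
Top flange (beyond web): 10.5 × 1.8, A = 18.9 cm², y = 31.1 cm, Ī = 5.103 cm⁴.
Bottom flange (beyond web): 10.5 × 1.8, A = 18.9 cm², y = 0.9 cm, Ī = 5.103 cm⁴.
By symmetry the centroid is at mid-height, ȳ = 16 cm.
Transfer each piece to the horizontal centroidal axis using Ī + A·d² with d = y − 16:
  web: d = 0 cm → contributes +2730.667 cm⁴
  top flange (beyond web): d = 15.1 cm → contributes +4314.492 cm⁴
  bottom flange (beyond web): d = -15.1 cm → contributes +4314.492 cm⁴
Total I = 11359.65 cm⁴.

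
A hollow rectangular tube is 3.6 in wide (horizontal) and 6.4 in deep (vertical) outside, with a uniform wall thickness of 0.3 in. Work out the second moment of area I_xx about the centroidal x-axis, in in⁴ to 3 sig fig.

I_xx ≈ 29.9 in⁴

Split into non-overlapping primitives; take the origin at the lower-left of the bounding box.
Outer rectangle: 3.6 × 6.4, A = 23.04 in², y = 3.2 in, Ī = 78.643 in⁴.
Inner void (subtracted): 3 × 5.8, A = 17.4 in², y = 3.2 in, Ī = 48.778 in⁴.
By symmetry the centroid is at mid-height, ȳ = 3.2 in.
All pieces are centred on the centroidal x-axis, so I = ΣĪ (holes subtracted) = 29.865 in⁴.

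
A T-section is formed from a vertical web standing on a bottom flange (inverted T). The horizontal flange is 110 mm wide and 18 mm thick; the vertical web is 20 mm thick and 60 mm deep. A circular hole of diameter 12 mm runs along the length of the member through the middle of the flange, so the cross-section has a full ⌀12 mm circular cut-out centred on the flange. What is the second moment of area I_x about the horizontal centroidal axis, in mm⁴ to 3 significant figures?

Decompose the section into non-overlapping parts with the origin at the bottom-left of its bounding rectangle.
Flange: 110 × 18, A = 1 980 mm², y = 9 mm, Ī = 53 460 mm⁴.
Web: 20 × 60, A = 1 200 mm², y = 48 mm, Ī = 360 000 mm⁴.
Hole (subtracted): ⌀12, A = 113.1 mm², y = 9 mm, Ī = 1017.9 mm⁴.
Centroid: ȳ = ΣA·y / ΣA = 24.26 mm.
Transfer each piece to the horizontal centroidal axis using Ī + A·d² with d = y − 24.26:
  flange: d = -15.26 mm → contributes +514 519 mm⁴
  web: d = 23.74 mm → contributes +1 036 322 mm⁴
  hole: d = -15.26 mm → contributes −27 354 mm⁴
Total I = 1 523 488 mm⁴.

I_x ≈ 1.52 × 10⁶ mm⁴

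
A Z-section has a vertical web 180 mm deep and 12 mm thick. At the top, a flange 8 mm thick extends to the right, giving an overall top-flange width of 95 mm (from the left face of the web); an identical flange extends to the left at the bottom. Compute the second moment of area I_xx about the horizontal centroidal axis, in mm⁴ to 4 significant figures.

I_xx ≈ 1.566 × 10⁷ mm⁴

Decompose the section into non-overlapping parts with the origin at the bottom-left of its bounding rectangle.
Web: 12 × 180, A = 2 160 mm², y = 90 mm, Ī = 5 832 000 mm⁴.
Top flange (beyond web): 83 × 8, A = 664 mm², y = 176 mm, Ī = 3541.33 mm⁴.
Bottom flange (beyond web): 83 × 8, A = 664 mm², y = 4 mm, Ī = 3541.33 mm⁴.
Centroid: ȳ = ΣA·y / ΣA = 90 mm.
Transfer each piece to the horizontal centroidal axis using Ī + A·d² with d = y − 90:
  web: d = 0 mm → contributes +5 832 000 mm⁴
  top flange (beyond web): d = 86 mm → contributes +4 914 485 mm⁴
  bottom flange (beyond web): d = -86 mm → contributes +4 914 485 mm⁴
Total I = 15 660 971 mm⁴.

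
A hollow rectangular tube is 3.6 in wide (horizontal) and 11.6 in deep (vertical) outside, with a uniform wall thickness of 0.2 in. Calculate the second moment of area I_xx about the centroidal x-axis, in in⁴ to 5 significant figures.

Decompose the section into non-overlapping parts with the origin at the bottom-left of its bounding rectangle.
Outer rectangle: 3.6 × 11.6, A = 41.76 in², y = 5.8 in, Ī = 468.2688 in⁴.
Inner void (subtracted): 3.2 × 11.2, A = 35.84 in², y = 5.8 in, Ī = 374.6475 in⁴.
By symmetry the centroid is at mid-height, ȳ = 5.8 in.
All pieces are centred on the centroidal x-axis, so I = ΣĪ (holes subtracted) = 93.62133 in⁴.

I_xx ≈ 93.621 in⁴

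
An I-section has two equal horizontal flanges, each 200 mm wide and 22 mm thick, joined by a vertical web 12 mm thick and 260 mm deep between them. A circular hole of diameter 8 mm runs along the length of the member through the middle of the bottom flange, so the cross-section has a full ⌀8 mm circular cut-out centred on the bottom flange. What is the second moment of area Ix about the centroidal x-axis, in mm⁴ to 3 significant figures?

Treat the section as a set of non-overlapping primitives; coordinates are from the bounding-box lower-left.
Bottom flange: 200 × 22, A = 4 400 mm², y = 11 mm, Ī = 177 467 mm⁴.
Web: 12 × 260, A = 3 120 mm², y = 152 mm, Ī = 17 576 000 mm⁴.
Top flange: 200 × 22, A = 4 400 mm², y = 293 mm, Ī = 177 467 mm⁴.
Hole (subtracted): ⌀8, A = 50.265 mm², y = 11 mm, Ī = 201.06 mm⁴.
Centroid: ȳ = ΣA·y / ΣA = 152.6 mm.
Transfer each piece to the centroidal x-axis using Ī + A·d² with d = y − 152.6:
  bottom flange: d = -141.6 mm → contributes +88 396 319 mm⁴
  web: d = -0.5971 mm → contributes +17 577 112 mm⁴
  top flange: d = 140.4 mm → contributes +86 914 552 mm⁴
  hole: d = -141.6 mm → contributes −1 008 011 mm⁴
Total I = 191 879 972 mm⁴.

Ix ≈ 1.92 × 10⁸ mm⁴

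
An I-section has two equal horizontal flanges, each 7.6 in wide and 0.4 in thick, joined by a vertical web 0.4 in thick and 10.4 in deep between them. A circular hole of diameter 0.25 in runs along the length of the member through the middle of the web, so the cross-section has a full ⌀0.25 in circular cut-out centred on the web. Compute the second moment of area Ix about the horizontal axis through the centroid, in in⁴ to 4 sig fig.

Treat the section as a set of non-overlapping primitives; coordinates are from the bounding-box lower-left.
Bottom flange: 7.6 × 0.4, A = 3.04 in², y = 0.2 in, Ī = 0.0405333 in⁴.
Web: 0.4 × 10.4, A = 4.16 in², y = 5.6 in, Ī = 37.4955 in⁴.
Top flange: 7.6 × 0.4, A = 3.04 in², y = 11 in, Ī = 0.0405333 in⁴.
Hole (subtracted): ⌀0.25, A = 0.0490874 in², y = 5.6 in, Ī = 0.000191748 in⁴.
By symmetry the centroid is at mid-height, ȳ = 5.6 in.
Transfer each piece to the horizontal axis through the centroid using Ī + A·d² with d = y − 5.6:
  bottom flange: d = -5.4 in → contributes +88.6869 in⁴
  web: d = 0 in → contributes +37.4955 in⁴
  top flange: d = 5.4 in → contributes +88.6869 in⁴
  hole: d = 0 in → contributes −0.000191748 in⁴
Total I = 214.869 in⁴.

Ix ≈ 214.9 in⁴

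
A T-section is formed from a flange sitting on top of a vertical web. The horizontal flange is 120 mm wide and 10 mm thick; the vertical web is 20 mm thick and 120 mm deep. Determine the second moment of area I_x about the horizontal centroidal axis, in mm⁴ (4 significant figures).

I_x ≈ 6.270 × 10⁶ mm⁴

Decompose the section into non-overlapping parts with the origin at the bottom-left of its bounding rectangle.
Flange: 120 × 10, A = 1 200 mm², y = 125 mm, Ī = 10 000 mm⁴.
Web: 20 × 120, A = 2 400 mm², y = 60 mm, Ī = 2 880 000 mm⁴.
Centroid: ȳ = ΣA·y / ΣA = 81.6667 mm.
Transfer each piece to the horizontal centroidal axis using Ī + A·d² with d = y − 81.6667:
  flange: d = 43.3333 mm → contributes +2 263 333 mm⁴
  web: d = -21.6667 mm → contributes +4 006 667 mm⁴
Total I = 6 270 000 mm⁴.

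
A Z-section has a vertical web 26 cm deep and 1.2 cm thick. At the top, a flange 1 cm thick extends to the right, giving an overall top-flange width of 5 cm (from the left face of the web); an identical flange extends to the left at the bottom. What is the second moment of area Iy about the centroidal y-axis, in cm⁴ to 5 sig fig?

Decompose the section into non-overlapping parts with the origin at the bottom-left of its bounding rectangle.
Web: 1.2 × 26, A = 31.2 cm², x = 4.4 cm, Ī = 3.744 cm⁴.
Top flange (beyond web): 3.8 × 1, A = 3.8 cm², x = 6.9 cm, Ī = 4.572667 cm⁴.
Bottom flange (beyond web): 3.8 × 1, A = 3.8 cm², x = 1.9 cm, Ī = 4.572667 cm⁴.
Centroid: x̄ = ΣA·x / ΣA = 4.4 cm.
Transfer each piece to the centroidal y-axis using Ī + A·d² with d = x − 4.4:
  web: d = 0 cm → contributes +3.744 cm⁴
  top flange (beyond web): d = 2.5 cm → contributes +28.32267 cm⁴
  bottom flange (beyond web): d = -2.5 cm → contributes +28.32267 cm⁴
Total I = 60.38933 cm⁴.

Iy ≈ 60.389 cm⁴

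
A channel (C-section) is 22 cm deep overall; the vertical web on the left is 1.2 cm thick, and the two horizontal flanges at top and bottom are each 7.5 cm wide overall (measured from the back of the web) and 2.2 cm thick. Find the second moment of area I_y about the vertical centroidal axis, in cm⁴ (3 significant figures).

I_y ≈ 285 cm⁴

Split into non-overlapping primitives; take the origin at the lower-left of the bounding box.
Web: 1.2 × 22, A = 26.4 cm², x = 0.6 cm, Ī = 3.168 cm⁴.
Top flange (beyond web): 6.3 × 2.2, A = 13.86 cm², x = 4.35 cm, Ī = 45.842 cm⁴.
Bottom flange (beyond web): 6.3 × 2.2, A = 13.86 cm², x = 4.35 cm, Ī = 45.842 cm⁴.
Centroid: x̄ = ΣA·x / ΣA = 2.5207 cm.
Transfer each piece to the vertical centroidal axis using Ī + A·d² with d = x − 2.5207:
  web: d = -1.9207 cm → contributes +100.56 cm⁴
  top flange (beyond web): d = 1.8293 cm → contributes +92.221 cm⁴
  bottom flange (beyond web): d = 1.8293 cm → contributes +92.221 cm⁴
Total I = 285 cm⁴.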